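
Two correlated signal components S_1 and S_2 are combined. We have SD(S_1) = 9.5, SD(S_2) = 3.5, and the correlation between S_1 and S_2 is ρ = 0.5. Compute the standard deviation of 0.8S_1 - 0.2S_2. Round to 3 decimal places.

7.275

V(S_1) = (9.5)² = 90.25;  V(S_2) = (3.5)² = 12.25
cov(S_1,S_2) = ρ·SD(S_1)·SD(S_2) = 0.5·9.5·3.5 = 16.625
V(0.8S_1 - 0.2S_2) = (0.8)²·V(S_1) + (-0.2)²·V(S_2) + 2·(0.8)·(-0.2)·cov(S_1,S_2)
= 0.64·90.25 + 0.04·12.25 + -0.32·16.625 = 52.93
SD(0.8S_1 - 0.2S_2) = √52.93 ≈ 7.275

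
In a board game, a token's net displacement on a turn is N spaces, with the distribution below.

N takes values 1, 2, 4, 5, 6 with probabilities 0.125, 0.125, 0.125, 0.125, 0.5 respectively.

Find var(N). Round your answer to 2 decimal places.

3.50

E[N] = (1)(0.125) + (2)(0.125) + (4)(0.125) + (5)(0.125) + (6)(0.5) = 4.5
E[N²] = (1)²(0.125) + (2)²(0.125) + (4)²(0.125) + (5)²(0.125) + (6)²(0.5) = 23.75
var(N) = E[N²] − (E[N])² = 23.75 − (4.5)² = 3.5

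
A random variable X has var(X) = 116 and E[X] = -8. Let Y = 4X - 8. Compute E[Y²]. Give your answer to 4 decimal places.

E[4X - 8] = 4·-8 − 8 = -40
var(4X - 8) = (4)²·116 = 1856
E[Y²] = var(Y) + (E[Y])² = 1856 + (-40)² = 3456

3456.0000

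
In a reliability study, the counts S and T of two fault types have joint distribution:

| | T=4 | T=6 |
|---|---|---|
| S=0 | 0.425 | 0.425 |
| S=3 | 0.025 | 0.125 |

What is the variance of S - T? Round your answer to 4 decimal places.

E[S] = 0.45,  E[T] = 5.1,  E[ST] = 2.55
Var(S) = 1.35 − (0.45)² = 1.1475;  Var(T) = 27 − (5.1)² = 0.99
cov(S,T) = 2.55 − (0.45)(5.1) = 0.255
Var(S - T) = (1)²·1.1475 + (-1)²·0.99 + 2·(1)·(-1)·0.255 = 1.6275

1.6275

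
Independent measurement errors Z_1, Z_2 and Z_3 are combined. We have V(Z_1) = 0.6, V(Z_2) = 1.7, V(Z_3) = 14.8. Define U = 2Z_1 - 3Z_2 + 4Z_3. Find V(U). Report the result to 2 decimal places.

By independence, V(U) = (2)²V(Z_1) + (-3)²V(Z_2) + (4)²V(Z_3)
= (2)²·0.6 + (-3)²·1.7 + (4)²·14.8 = 254.5

254.50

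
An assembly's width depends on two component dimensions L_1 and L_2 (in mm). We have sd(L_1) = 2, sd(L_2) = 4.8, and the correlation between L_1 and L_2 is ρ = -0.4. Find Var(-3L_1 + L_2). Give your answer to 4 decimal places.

82.0800

Var(L_1) = (2)² = 4;  Var(L_2) = (4.8)² = 23.04
cov(L_1,L_2) = ρ·sd(L_1)·sd(L_2) = -0.4·2·4.8 = -3.84
Var(-3L_1 + L_2) = (-3)²·Var(L_1) + (1)²·Var(L_2) + 2·(-3)·(1)·cov(L_1,L_2)
= 9·4 + 1·23.04 + -6·-3.84 = 82.08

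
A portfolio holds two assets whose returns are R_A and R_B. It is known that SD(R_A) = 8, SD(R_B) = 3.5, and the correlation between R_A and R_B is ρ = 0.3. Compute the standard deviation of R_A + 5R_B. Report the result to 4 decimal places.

var(R_A) = (8)² = 64;  var(R_B) = (3.5)² = 12.25
Cov(R_A,R_B) = ρ·SD(R_A)·SD(R_B) = 0.3·8·3.5 = 8.4
var(R_A + 5R_B) = (1)²·var(R_A) + (5)²·var(R_B) + 2·(1)·(5)·Cov(R_A,R_B)
= 1·64 + 25·12.25 + 10·8.4 = 454.25
SD(R_A + 5R_B) = √454.25 ≈ 21.3131

21.3131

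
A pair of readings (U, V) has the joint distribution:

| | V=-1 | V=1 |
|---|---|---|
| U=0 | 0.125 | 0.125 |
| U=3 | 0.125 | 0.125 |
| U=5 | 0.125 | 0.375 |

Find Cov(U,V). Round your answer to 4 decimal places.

E[U] = 3.25,  E[V] = 0.25
E[UV] = 1.25
Cov(U,V) = E[UV] − E[U]E[V] = 1.25 − (3.25)(0.25) = 0.4375

0.4375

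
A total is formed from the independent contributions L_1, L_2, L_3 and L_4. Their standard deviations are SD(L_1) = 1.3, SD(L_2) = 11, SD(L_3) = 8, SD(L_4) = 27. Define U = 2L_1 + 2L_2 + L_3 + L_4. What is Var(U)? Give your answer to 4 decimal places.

1283.7600

Var(L_1) = 1.69, Var(L_2) = 121, Var(L_3) = 64, Var(L_4) = 729
By independence, Var(U) = (2)²Var(L_1) + (2)²Var(L_2) + (1)²Var(L_3) + (1)²Var(L_4)
= (2)²·1.69 + (2)²·121 + (1)²·64 + (1)²·729 = 1283.76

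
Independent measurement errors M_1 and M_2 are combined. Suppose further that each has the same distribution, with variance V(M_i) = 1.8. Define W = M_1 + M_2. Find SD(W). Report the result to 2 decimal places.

1.90

By independence, V(W) = (1)²V(M_1) + (1)²V(M_2)
= (1)²·1.8 + (1)²·1.8 = 3.6
SD(W) = √3.6 ≈ 1.90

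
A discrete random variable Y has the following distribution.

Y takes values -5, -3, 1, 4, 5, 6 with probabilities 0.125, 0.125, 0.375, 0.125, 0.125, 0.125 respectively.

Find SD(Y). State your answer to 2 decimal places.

E[Y] = (-5)(0.125) + (-3)(0.125) + (1)(0.375) + (4)(0.125) + (5)(0.125) + (6)(0.125) = 1.25
E[Y²] = (-5)²(0.125) + (-3)²(0.125) + (1)²(0.375) + (4)²(0.125) + (5)²(0.125) + (6)²(0.125) = 14.25
V(Y) = E[Y²] − (E[Y])² = 14.25 − (1.25)² = 12.6875
SD(Y) = √12.6875 ≈ 3.56

3.56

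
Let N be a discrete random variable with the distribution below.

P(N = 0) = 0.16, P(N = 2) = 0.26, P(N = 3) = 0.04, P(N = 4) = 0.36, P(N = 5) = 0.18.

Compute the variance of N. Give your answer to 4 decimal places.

2.7796

E[N] = (0)(0.16) + (2)(0.26) + (3)(0.04) + (4)(0.36) + (5)(0.18) = 2.98
E[N²] = (0)²(0.16) + (2)²(0.26) + (3)²(0.04) + (4)²(0.36) + (5)²(0.18) = 11.66
Var(N) = E[N²] − (E[N])² = 11.66 − (2.98)² = 2.7796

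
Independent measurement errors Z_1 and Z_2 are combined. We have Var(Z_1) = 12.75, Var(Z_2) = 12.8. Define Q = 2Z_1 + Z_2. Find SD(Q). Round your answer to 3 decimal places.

By independence, Var(Q) = (2)²Var(Z_1) + (1)²Var(Z_2)
= (2)²·12.75 + (1)²·12.8 = 63.8
SD(Q) = √63.8 ≈ 7.987

7.987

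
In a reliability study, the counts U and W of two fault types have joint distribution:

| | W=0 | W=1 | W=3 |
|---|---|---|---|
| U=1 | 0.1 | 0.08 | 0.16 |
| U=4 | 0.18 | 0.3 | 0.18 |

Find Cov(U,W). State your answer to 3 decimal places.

-0.252

E[U] = 2.98,  E[W] = 1.4
E[UW] = 3.92
Cov(U,W) = E[UW] − E[U]E[W] = 3.92 − (2.98)(1.4) = -0.252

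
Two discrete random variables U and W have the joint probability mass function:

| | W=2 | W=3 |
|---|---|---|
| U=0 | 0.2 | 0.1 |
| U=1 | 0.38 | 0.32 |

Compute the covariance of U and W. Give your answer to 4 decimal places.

E[U] = 0.7,  E[W] = 2.42
E[UW] = 1.72
cov(U,W) = E[UW] − E[U]E[W] = 1.72 − (0.7)(2.42) = 0.026

0.0260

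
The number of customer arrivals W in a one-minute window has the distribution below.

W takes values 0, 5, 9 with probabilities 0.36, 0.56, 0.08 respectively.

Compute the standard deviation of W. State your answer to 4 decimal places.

E[W] = (0)(0.36) + (5)(0.56) + (9)(0.08) = 3.52
E[W²] = (0)²(0.36) + (5)²(0.56) + (9)²(0.08) = 20.48
var(W) = E[W²] − (E[W])² = 20.48 − (3.52)² = 8.0896
σ(W) = √8.0896 ≈ 2.8442

2.8442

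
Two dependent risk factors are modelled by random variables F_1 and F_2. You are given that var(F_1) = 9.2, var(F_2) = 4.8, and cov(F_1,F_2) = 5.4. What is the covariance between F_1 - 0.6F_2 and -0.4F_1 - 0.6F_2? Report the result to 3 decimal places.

-3.896

cov(F_1 - 0.6F_2, -0.4F_1 - 0.6F_2) = (1)(-0.4)var(F_1) + (-0.6)(-0.6)var(F_2) + [(1)(-0.6) + (-0.6)(-0.4)]cov(F_1,F_2)
= -0.4·9.2 + 0.36·4.8 + -0.36·5.4 = -3.896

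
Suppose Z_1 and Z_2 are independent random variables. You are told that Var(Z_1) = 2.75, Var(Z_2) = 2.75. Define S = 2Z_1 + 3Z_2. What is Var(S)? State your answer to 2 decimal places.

By independence, Var(S) = (2)²Var(Z_1) + (3)²Var(Z_2)
= (2)²·2.75 + (3)²·2.75 = 35.75

35.75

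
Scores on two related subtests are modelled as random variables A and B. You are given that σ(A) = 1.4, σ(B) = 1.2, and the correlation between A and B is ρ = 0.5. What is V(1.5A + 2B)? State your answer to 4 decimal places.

V(A) = (1.4)² = 1.96;  V(B) = (1.2)² = 1.44
cov(A,B) = ρ·σ(A)·σ(B) = 0.5·1.4·1.2 = 0.84
V(1.5A + 2B) = (1.5)²·V(A) + (2)²·V(B) + 2·(1.5)·(2)·cov(A,B)
= 2.25·1.96 + 4·1.44 + 6·0.84 = 15.21

15.2100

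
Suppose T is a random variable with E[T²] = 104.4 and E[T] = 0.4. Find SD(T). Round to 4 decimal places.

10.2098

Var(T) = 104.4 − (0.4)² = 104.24
SD(T) = √104.24 ≈ 10.2098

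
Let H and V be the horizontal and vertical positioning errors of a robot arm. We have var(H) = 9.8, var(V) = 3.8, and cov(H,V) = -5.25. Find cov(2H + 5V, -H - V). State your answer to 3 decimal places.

cov(2H + 5V, -H - V) = (2)(-1)var(H) + (5)(-1)var(V) + [(2)(-1) + (5)(-1)]cov(H,V)
= -2·9.8 + -5·3.8 + -7·-5.25 = -1.85

-1.850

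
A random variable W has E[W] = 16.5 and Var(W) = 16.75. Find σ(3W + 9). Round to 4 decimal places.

Var(3W + 9) = (3)²·16.75 = 150.75
σ(3W + 9) = √150.75 ≈ 12.2780

12.2780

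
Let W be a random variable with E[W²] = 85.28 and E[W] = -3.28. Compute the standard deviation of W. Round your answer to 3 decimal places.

V(W) = 85.28 − (-3.28)² = 74.5216
SD(W) = √74.5216 ≈ 8.633

8.633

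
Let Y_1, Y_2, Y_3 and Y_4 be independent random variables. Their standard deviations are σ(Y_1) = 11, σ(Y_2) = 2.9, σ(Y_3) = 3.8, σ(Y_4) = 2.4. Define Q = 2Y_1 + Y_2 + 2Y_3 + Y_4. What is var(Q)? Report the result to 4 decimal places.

var(Y_1) = 121, var(Y_2) = 8.41, var(Y_3) = 14.44, var(Y_4) = 5.76
By independence, var(Q) = (2)²var(Y_1) + (1)²var(Y_2) + (2)²var(Y_3) + (1)²var(Y_4)
= (2)²·121 + (1)²·8.41 + (2)²·14.44 + (1)²·5.76 = 555.93

555.9300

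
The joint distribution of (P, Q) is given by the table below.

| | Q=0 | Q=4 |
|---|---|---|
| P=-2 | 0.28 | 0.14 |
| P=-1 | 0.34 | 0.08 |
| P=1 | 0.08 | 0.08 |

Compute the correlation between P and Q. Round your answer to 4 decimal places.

0.1065

E[P] = -1.1,  E[Q] = 1.2
E[PQ] = -1.12
Cov(P,Q) = E[PQ] − E[P]E[Q] = -1.12 − (-1.1)(1.2) = 0.2
V(P) = 1.05,  V(Q) = 3.36
ρ = 0.2 / √(1.05·3.36) ≈ 0.1065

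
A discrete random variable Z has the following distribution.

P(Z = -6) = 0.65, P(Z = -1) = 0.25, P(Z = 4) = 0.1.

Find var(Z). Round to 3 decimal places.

11.188

E[Z] = (-6)(0.65) + (-1)(0.25) + (4)(0.1) = -3.75
E[Z²] = (-6)²(0.65) + (-1)²(0.25) + (4)²(0.1) = 25.25
var(Z) = E[Z²] − (E[Z])² = 25.25 − (-3.75)² = 11.1875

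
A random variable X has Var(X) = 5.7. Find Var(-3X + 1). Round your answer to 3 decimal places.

51.300

Var(-3X + 1) = (-3)²·Var(X) = 9·5.7 = 51.3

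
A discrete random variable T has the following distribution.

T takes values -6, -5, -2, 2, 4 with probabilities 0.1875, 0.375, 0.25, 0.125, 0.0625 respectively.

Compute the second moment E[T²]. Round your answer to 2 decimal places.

18.63

E[T²] = (-6)²(0.1875) + (-5)²(0.375) + (-2)²(0.25) + (2)²(0.125) + (4)²(0.0625) = 18.625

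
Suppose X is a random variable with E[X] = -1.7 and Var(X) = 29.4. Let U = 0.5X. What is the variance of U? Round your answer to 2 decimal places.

7.35

Var(0.5X) = (0.5)²·Var(X) = 0.25·29.4 = 7.35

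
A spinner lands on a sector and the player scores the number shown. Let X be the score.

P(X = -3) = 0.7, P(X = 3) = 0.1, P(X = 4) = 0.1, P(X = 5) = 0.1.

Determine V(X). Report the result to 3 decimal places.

E[X] = (-3)(0.7) + (3)(0.1) + (4)(0.1) + (5)(0.1) = -0.9
E[X²] = (-3)²(0.7) + (3)²(0.1) + (4)²(0.1) + (5)²(0.1) = 11.3
V(X) = E[X²] − (E[X])² = 11.3 − (-0.9)² = 10.49

10.490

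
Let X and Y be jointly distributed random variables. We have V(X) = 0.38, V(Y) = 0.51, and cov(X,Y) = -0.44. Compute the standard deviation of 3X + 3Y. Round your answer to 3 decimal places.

0.300

V(3X + 3Y) = (3)²·V(X) + (3)²·V(Y) + 2·(3)·(3)·cov(X,Y)
= 9·0.38 + 9·0.51 + 18·-0.44 = 0.09
SD(3X + 3Y) = √0.09 ≈ 0.300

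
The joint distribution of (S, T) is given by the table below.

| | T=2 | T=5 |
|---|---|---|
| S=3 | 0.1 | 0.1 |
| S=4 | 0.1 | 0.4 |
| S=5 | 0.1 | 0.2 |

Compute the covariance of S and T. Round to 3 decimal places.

0.090

E[S] = 4.1,  E[T] = 4.1
E[ST] = 16.9
cov(S,T) = E[ST] − E[S]E[T] = 16.9 − (4.1)(4.1) = 0.09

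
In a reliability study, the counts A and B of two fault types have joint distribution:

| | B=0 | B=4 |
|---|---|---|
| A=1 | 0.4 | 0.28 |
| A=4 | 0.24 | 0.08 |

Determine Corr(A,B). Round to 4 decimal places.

-0.1572

E[A] = 1.96,  E[B] = 1.44
E[AB] = 2.4
Cov(A,B) = E[AB] − E[A]E[B] = 2.4 − (1.96)(1.44) = -0.4224
V(A) = 1.9584,  V(B) = 3.6864
ρ = -0.4224 / √(1.9584·3.6864) ≈ -0.1572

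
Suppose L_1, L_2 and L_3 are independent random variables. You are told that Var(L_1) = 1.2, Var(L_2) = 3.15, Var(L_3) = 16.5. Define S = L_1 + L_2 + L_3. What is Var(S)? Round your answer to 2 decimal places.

By independence, Var(S) = (1)²Var(L_1) + (1)²Var(L_2) + (1)²Var(L_3)
= (1)²·1.2 + (1)²·3.15 + (1)²·16.5 = 20.85

20.85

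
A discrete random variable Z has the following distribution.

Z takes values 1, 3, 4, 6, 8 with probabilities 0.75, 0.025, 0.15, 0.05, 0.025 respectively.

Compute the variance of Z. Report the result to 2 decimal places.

3.07

E[Z] = (1)(0.75) + (3)(0.025) + (4)(0.15) + (6)(0.05) + (8)(0.025) = 1.925
E[Z²] = (1)²(0.75) + (3)²(0.025) + (4)²(0.15) + (6)²(0.05) + (8)²(0.025) = 6.775
V(Z) = E[Z²] − (E[Z])² = 6.775 − (1.925)² = 3.069375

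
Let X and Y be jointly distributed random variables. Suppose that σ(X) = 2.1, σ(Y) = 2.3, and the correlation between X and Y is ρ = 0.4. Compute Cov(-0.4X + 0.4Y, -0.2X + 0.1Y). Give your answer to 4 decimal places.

V(X) = (2.1)² = 4.41;  V(Y) = (2.3)² = 5.29
Cov(X,Y) = ρ·σ(X)·σ(Y) = 0.4·2.1·2.3 = 1.932
Cov(-0.4X + 0.4Y, -0.2X + 0.1Y) = (-0.4)(-0.2)V(X) + (0.4)(0.1)V(Y) + [(-0.4)(0.1) + (0.4)(-0.2)]Cov(X,Y)
= 0.08·4.41 + 0.04·5.29 + -0.12·1.932 = 0.33256

0.3326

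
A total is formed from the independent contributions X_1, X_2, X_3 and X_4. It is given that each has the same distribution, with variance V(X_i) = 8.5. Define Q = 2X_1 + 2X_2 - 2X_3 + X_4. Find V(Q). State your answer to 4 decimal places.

110.5000

By independence, V(Q) = (2)²V(X_1) + (2)²V(X_2) + (-2)²V(X_3) + (1)²V(X_4)
= (2)²·8.5 + (2)²·8.5 + (-2)²·8.5 + (1)²·8.5 = 110.5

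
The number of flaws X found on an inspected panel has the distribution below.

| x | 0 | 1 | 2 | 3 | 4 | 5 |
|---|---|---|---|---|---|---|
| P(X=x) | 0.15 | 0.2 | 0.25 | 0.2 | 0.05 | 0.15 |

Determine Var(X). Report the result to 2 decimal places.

2.49

E[X] = (0)(0.15) + (1)(0.2) + (2)(0.25) + (3)(0.2) + (4)(0.05) + (5)(0.15) = 2.25
E[X²] = (0)²(0.15) + (1)²(0.2) + (2)²(0.25) + (3)²(0.2) + (4)²(0.05) + (5)²(0.15) = 7.55
Var(X) = E[X²] − (E[X])² = 7.55 − (2.25)² = 2.4875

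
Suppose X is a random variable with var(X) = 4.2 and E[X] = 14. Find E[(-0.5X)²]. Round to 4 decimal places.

50.0500

E[-0.5X] = -0.5·14 = -7
var(-0.5X) = (-0.5)²·4.2 = 1.05
E[(-0.5X)²] = var((-0.5X)) + (E[(-0.5X)])² = 1.05 + (-7)² = 50.05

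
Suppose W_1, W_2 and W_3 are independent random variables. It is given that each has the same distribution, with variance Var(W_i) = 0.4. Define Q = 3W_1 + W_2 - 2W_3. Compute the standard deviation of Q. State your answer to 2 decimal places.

2.37

By independence, Var(Q) = (3)²Var(W_1) + (1)²Var(W_2) + (-2)²Var(W_3)
= (3)²·0.4 + (1)²·0.4 + (-2)²·0.4 = 5.6
SD(Q) = √5.6 ≈ 2.37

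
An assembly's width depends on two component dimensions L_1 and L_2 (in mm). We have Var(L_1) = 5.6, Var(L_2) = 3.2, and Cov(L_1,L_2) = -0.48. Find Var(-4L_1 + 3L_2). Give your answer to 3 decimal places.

129.920

Var(-4L_1 + 3L_2) = (-4)²·Var(L_1) + (3)²·Var(L_2) + 2·(-4)·(3)·Cov(L_1,L_2)
= 16·5.6 + 9·3.2 + -24·-0.48 = 129.92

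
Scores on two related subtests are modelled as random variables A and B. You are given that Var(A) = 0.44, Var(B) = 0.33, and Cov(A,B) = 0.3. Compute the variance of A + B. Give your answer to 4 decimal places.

Var(A + B) = (1)²·Var(A) + (1)²·Var(B) + 2·(1)·(1)·Cov(A,B)
= 1·0.44 + 1·0.33 + 2·0.3 = 1.37

1.3700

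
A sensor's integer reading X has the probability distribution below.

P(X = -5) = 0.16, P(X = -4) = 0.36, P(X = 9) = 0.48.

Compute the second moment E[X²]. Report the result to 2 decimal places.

48.64

E[X²] = (-5)²(0.16) + (-4)²(0.36) + (9)²(0.48) = 48.64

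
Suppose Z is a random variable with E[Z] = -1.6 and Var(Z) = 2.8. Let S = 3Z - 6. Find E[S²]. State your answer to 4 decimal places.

E[3Z - 6] = 3·-1.6 − 6 = -10.8
Var(3Z - 6) = (3)²·2.8 = 25.2
E[S²] = Var(S) + (E[S])² = 25.2 + (-10.8)² = 141.84

141.8400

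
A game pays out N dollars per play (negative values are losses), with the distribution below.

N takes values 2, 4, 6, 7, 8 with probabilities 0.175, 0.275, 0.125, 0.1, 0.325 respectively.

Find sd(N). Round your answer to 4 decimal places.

2.2472

E[N] = (2)(0.175) + (4)(0.275) + (6)(0.125) + (7)(0.1) + (8)(0.325) = 5.5
E[N²] = (2)²(0.175) + (4)²(0.275) + (6)²(0.125) + (7)²(0.1) + (8)²(0.325) = 35.3
var(N) = E[N²] − (E[N])² = 35.3 − (5.5)² = 5.05
sd(N) = √5.05 ≈ 2.2472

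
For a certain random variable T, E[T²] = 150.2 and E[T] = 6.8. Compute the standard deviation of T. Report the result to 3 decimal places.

var(T) = 150.2 − (6.8)² = 103.96
σ(T) = √103.96 ≈ 10.196

10.196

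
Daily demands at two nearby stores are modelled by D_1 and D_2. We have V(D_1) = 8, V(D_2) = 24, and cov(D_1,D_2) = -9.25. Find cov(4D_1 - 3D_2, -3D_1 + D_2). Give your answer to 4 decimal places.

cov(4D_1 - 3D_2, -3D_1 + D_2) = (4)(-3)V(D_1) + (-3)(1)V(D_2) + [(4)(1) + (-3)(-3)]cov(D_1,D_2)
= -12·8 + -3·24 + 13·-9.25 = -288.25

-288.2500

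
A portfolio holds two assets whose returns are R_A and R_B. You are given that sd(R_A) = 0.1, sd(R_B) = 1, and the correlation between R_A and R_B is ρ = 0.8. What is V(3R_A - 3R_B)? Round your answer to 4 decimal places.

7.6500

V(R_A) = (0.1)² = 0.01;  V(R_B) = (1)² = 1
Cov(R_A,R_B) = ρ·sd(R_A)·sd(R_B) = 0.8·0.1·1 = 0.08
V(3R_A - 3R_B) = (3)²·V(R_A) + (-3)²·V(R_B) + 2·(3)·(-3)·Cov(R_A,R_B)
= 9·0.01 + 9·1 + -18·0.08 = 7.65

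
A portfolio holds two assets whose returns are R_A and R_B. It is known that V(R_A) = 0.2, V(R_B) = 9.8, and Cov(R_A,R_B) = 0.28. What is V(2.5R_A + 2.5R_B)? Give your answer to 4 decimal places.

66.0000

V(2.5R_A + 2.5R_B) = (2.5)²·V(R_A) + (2.5)²·V(R_B) + 2·(2.5)·(2.5)·Cov(R_A,R_B)
= 6.25·0.2 + 6.25·9.8 + 12.5·0.28 = 66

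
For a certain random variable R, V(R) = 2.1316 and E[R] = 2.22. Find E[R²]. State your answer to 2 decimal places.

E[R²] = V(R) + (E[R])² = 2.1316 + (2.22)² = 7.06

7.06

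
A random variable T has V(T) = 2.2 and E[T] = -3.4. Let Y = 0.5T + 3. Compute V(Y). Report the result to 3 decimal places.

V(0.5T + 3) = (0.5)²·V(T) = 0.25·2.2 = 0.55

0.550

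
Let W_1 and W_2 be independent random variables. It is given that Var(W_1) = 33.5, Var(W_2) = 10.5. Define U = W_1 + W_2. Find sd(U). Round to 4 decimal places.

By independence, Var(U) = (1)²Var(W_1) + (1)²Var(W_2)
= (1)²·33.5 + (1)²·10.5 = 44
sd(U) = √44 ≈ 6.6332

6.6332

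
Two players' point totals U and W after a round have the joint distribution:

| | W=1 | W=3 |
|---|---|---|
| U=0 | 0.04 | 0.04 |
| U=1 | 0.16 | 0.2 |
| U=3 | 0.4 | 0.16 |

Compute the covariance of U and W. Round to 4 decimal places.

E[U] = 2.04,  E[W] = 1.8
E[UW] = 3.4
cov(U,W) = E[UW] − E[U]E[W] = 3.4 − (2.04)(1.8) = -0.272

-0.2720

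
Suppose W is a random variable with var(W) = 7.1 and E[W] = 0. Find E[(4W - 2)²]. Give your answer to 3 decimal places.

117.600

E[4W - 2] = 4·0 − 2 = -2
var(4W - 2) = (4)²·7.1 = 113.6
E[(4W - 2)²] = var((4W - 2)) + (E[(4W - 2)])² = 113.6 + (-2)² = 117.6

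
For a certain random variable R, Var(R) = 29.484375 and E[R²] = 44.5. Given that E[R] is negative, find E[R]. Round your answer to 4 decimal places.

(E[R])² = E[R²] − Var(R) = 44.5 − 29.484375 = 15.015625
E[R] = −√15.015625 = -3.875

-3.8750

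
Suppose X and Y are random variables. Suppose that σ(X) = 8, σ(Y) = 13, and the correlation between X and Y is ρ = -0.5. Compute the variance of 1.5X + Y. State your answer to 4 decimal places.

Var(X) = (8)² = 64;  Var(Y) = (13)² = 169
cov(X,Y) = ρ·σ(X)·σ(Y) = -0.5·8·13 = -52
Var(1.5X + Y) = (1.5)²·Var(X) + (1)²·Var(Y) + 2·(1.5)·(1)·cov(X,Y)
= 2.25·64 + 1·169 + 3·-52 = 157

157.0000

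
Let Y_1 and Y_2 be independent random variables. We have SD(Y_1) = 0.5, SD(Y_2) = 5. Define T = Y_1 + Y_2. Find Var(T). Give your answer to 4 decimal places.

Var(Y_1) = 0.25, Var(Y_2) = 25
By independence, Var(T) = (1)²Var(Y_1) + (1)²Var(Y_2)
= (1)²·0.25 + (1)²·25 = 25.25

25.2500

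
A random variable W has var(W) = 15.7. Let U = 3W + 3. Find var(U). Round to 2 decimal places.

var(3W + 3) = (3)²·var(W) = 9·15.7 = 141.3

141.30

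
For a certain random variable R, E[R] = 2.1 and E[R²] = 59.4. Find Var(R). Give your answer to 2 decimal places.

Var(R) = 59.4 − (2.1)² = 54.99

54.99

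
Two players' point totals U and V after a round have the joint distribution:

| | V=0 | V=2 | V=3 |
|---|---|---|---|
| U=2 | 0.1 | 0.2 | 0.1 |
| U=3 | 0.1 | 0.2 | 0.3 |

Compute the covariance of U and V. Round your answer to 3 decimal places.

E[U] = 2.6,  E[V] = 2
E[UV] = 5.3
Cov(U,V) = E[UV] − E[U]E[V] = 5.3 − (2.6)(2) = 0.1

0.100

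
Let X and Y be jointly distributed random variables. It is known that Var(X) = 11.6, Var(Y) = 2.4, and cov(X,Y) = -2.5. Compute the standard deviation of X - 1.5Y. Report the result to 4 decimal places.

4.9497

Var(X - 1.5Y) = (1)²·Var(X) + (-1.5)²·Var(Y) + 2·(1)·(-1.5)·cov(X,Y)
= 1·11.6 + 2.25·2.4 + -3·-2.5 = 24.5
sd(X - 1.5Y) = √24.5 ≈ 4.9497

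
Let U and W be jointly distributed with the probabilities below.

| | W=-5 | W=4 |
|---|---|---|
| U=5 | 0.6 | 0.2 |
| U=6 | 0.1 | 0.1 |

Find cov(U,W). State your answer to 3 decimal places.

0.360

E[U] = 5.2,  E[W] = -2.3
E[UW] = -11.6
cov(U,W) = E[UW] − E[U]E[W] = -11.6 − (5.2)(-2.3) = 0.36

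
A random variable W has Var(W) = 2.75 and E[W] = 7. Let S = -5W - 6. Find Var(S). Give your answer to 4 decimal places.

Var(-5W - 6) = (-5)²·Var(W) = 25·2.75 = 68.75

68.7500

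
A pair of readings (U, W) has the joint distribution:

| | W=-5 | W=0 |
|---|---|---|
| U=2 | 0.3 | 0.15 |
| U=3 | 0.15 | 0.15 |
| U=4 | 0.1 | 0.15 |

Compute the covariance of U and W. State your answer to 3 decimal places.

0.450

E[U] = 2.8,  E[W] = -2.75
E[UW] = -7.25
Cov(U,W) = E[UW] − E[U]E[W] = -7.25 − (2.8)(-2.75) = 0.45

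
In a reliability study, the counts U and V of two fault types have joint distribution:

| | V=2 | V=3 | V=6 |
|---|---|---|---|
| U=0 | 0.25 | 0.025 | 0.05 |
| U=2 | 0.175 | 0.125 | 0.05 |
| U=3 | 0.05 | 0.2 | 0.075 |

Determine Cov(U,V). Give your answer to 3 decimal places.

E[U] = 1.675,  E[V] = 3.05
E[UV] = 5.5
Cov(U,V) = E[UV] − E[U]E[V] = 5.5 − (1.675)(3.05) = 0.39125

0.391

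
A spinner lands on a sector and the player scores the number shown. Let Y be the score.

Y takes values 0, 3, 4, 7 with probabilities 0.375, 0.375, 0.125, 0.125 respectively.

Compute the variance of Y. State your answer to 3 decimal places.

5.250

E[Y] = (0)(0.375) + (3)(0.375) + (4)(0.125) + (7)(0.125) = 2.5
E[Y²] = (0)²(0.375) + (3)²(0.375) + (4)²(0.125) + (7)²(0.125) = 11.5
Var(Y) = E[Y²] − (E[Y])² = 11.5 − (2.5)² = 5.25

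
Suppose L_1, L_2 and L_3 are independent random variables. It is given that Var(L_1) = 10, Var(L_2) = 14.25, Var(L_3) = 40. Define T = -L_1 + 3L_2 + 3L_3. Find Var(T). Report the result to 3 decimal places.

498.250

By independence, Var(T) = (-1)²Var(L_1) + (3)²Var(L_2) + (3)²Var(L_3)
= (-1)²·10 + (3)²·14.25 + (3)²·40 = 498.25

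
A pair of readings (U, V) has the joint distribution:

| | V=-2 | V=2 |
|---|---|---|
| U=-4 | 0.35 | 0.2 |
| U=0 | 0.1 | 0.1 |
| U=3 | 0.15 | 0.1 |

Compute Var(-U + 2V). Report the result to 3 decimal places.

E[U] = -1.45,  E[V] = -0.4,  E[UV] = 0.9
Var(U) = 11.05 − (-1.45)² = 8.9475;  Var(V) = 4 − (-0.4)² = 3.84
Cov(U,V) = 0.9 − (-1.45)(-0.4) = 0.32
Var(-U + 2V) = (-1)²·8.9475 + (2)²·3.84 + 2·(-1)·(2)·0.32 = 23.0275

23.028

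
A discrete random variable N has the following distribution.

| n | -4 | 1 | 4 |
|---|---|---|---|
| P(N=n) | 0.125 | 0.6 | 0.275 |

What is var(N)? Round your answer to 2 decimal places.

E[N] = (-4)(0.125) + (1)(0.6) + (4)(0.275) = 1.2
E[N²] = (-4)²(0.125) + (1)²(0.6) + (4)²(0.275) = 7
var(N) = E[N²] − (E[N])² = 7 − (1.2)² = 5.56

5.56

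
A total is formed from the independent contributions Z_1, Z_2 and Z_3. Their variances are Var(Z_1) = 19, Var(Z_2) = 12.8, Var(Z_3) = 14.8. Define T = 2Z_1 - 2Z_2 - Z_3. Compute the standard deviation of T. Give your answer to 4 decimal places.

By independence, Var(T) = (2)²Var(Z_1) + (-2)²Var(Z_2) + (-1)²Var(Z_3)
= (2)²·19 + (-2)²·12.8 + (-1)²·14.8 = 142
σ(T) = √142 ≈ 11.9164

11.9164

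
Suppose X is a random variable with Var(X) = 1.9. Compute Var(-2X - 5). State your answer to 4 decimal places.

Var(-2X - 5) = (-2)²·Var(X) = 4·1.9 = 7.6

7.6000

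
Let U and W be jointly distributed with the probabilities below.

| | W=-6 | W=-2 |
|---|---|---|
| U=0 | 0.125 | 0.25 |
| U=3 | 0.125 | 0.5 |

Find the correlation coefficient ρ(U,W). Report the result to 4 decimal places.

0.1491

E[U] = 1.875,  E[W] = -3
E[UW] = -5.25
Cov(U,W) = E[UW] − E[U]E[W] = -5.25 − (1.875)(-3) = 0.375
Var(U) = 2.109375,  Var(W) = 3
ρ = 0.375 / √(2.109375·3) ≈ 0.1491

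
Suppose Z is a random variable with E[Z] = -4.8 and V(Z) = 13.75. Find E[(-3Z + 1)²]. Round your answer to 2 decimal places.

360.91

E[-3Z + 1] = -3·-4.8 + 1 = 15.4
V(-3Z + 1) = (-3)²·13.75 = 123.75
E[(-3Z + 1)²] = V((-3Z + 1)) + (E[(-3Z + 1)])² = 123.75 + (15.4)² = 360.91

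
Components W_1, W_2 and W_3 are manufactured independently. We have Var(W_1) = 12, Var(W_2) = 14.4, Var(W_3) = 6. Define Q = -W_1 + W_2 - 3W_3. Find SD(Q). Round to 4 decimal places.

8.9666

By independence, Var(Q) = (-1)²Var(W_1) + (1)²Var(W_2) + (-3)²Var(W_3)
= (-1)²·12 + (1)²·14.4 + (-3)²·6 = 80.4
SD(Q) = √80.4 ≈ 8.9666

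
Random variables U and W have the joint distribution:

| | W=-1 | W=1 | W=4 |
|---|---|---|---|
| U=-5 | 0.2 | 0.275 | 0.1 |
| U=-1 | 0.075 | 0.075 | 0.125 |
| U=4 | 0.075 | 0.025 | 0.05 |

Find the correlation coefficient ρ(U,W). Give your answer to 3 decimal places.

0.093

E[U] = -2.55,  E[W] = 1.125
E[UW] = -2.275
Cov(U,W) = E[UW] − E[U]E[W] = -2.275 − (-2.55)(1.125) = 0.59375
Var(U) = 10.5475,  Var(W) = 3.859375
ρ = 0.59375 / √(10.5475·3.859375) ≈ 0.093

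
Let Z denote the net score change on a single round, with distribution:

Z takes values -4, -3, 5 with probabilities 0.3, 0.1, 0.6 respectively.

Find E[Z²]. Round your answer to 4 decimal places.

20.7000

E[Z²] = (-4)²(0.3) + (-3)²(0.1) + (5)²(0.6) = 20.7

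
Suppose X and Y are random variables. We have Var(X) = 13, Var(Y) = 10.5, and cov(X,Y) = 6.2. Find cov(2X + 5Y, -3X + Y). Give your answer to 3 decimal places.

-106.100

cov(2X + 5Y, -3X + Y) = (2)(-3)Var(X) + (5)(1)Var(Y) + [(2)(1) + (5)(-3)]cov(X,Y)
= -6·13 + 5·10.5 + -13·6.2 = -106.1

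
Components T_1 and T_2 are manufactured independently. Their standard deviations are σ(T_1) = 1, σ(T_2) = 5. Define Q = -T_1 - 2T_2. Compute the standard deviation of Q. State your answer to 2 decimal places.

Var(T_1) = 1, Var(T_2) = 25
By independence, Var(Q) = (-1)²Var(T_1) + (-2)²Var(T_2)
= (-1)²·1 + (-2)²·25 = 101
σ(Q) = √101 ≈ 10.05

10.05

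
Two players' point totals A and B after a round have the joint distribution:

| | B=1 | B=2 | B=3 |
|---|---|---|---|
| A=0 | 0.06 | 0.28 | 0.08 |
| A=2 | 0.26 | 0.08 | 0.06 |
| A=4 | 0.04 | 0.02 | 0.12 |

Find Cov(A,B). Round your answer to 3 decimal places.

0.072

E[A] = 1.52,  E[B] = 1.9
E[AB] = 2.96
Cov(A,B) = E[AB] − E[A]E[B] = 2.96 − (1.52)(1.9) = 0.072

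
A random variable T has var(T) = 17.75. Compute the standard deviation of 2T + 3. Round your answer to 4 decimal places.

var(2T + 3) = (2)²·17.75 = 71
sd(2T + 3) = √71 ≈ 8.4261

8.4261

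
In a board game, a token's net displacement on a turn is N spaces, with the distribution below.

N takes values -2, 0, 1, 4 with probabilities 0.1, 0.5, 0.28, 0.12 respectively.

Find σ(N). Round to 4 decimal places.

E[N] = (-2)(0.1) + (0)(0.5) + (1)(0.28) + (4)(0.12) = 0.56
E[N²] = (-2)²(0.1) + (0)²(0.5) + (1)²(0.28) + (4)²(0.12) = 2.6
Var(N) = E[N²] − (E[N])² = 2.6 − (0.56)² = 2.2864
σ(N) = √2.2864 ≈ 1.5121

1.5121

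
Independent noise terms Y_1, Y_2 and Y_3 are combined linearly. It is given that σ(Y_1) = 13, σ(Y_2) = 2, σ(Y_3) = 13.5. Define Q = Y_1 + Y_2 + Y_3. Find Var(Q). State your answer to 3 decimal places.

Var(Y_1) = 169, Var(Y_2) = 4, Var(Y_3) = 182.25
By independence, Var(Q) = (1)²Var(Y_1) + (1)²Var(Y_2) + (1)²Var(Y_3)
= (1)²·169 + (1)²·4 + (1)²·182.25 = 355.25

355.250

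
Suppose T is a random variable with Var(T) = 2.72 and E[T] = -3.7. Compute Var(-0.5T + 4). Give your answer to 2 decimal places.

Var(-0.5T + 4) = (-0.5)²·Var(T) = 0.25·2.72 = 0.68

0.68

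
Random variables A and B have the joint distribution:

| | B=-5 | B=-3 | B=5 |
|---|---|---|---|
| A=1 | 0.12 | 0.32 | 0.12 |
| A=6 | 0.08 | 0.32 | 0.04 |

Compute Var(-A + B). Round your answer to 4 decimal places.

18.6976

E[A] = 3.2,  E[B] = -2.12,  E[AB] = -7.92
Var(A) = 16.4 − (3.2)² = 6.16;  Var(B) = 14.76 − (-2.12)² = 10.2656
cov(A,B) = -7.92 − (3.2)(-2.12) = -1.136
Var(-A + B) = (-1)²·6.16 + (1)²·10.2656 + 2·(-1)·(1)·-1.136 = 18.6976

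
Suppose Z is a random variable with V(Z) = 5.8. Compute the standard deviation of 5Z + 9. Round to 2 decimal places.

V(5Z + 9) = (5)²·5.8 = 145
SD(5Z + 9) = √145 ≈ 12.04

12.04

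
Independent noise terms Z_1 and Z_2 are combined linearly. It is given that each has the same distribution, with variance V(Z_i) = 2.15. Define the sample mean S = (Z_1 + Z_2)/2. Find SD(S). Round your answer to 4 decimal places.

By independence, V(S) = (0.5)²V(Z_1) + (0.5)²V(Z_2)
= (0.5)²·2.15 + (0.5)²·2.15 = 1.075
SD(S) = √1.075 ≈ 1.0368

1.0368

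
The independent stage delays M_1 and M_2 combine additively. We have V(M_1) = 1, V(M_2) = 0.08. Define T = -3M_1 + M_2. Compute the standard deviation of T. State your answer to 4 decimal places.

By independence, V(T) = (-3)²V(M_1) + (1)²V(M_2)
= (-3)²·1 + (1)²·0.08 = 9.08
SD(T) = √9.08 ≈ 3.0133

3.0133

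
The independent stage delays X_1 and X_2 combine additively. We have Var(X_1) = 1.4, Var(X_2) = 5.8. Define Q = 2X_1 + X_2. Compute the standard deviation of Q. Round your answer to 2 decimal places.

3.38

By independence, Var(Q) = (2)²Var(X_1) + (1)²Var(X_2)
= (2)²·1.4 + (1)²·5.8 = 11.4
sd(Q) = √11.4 ≈ 3.38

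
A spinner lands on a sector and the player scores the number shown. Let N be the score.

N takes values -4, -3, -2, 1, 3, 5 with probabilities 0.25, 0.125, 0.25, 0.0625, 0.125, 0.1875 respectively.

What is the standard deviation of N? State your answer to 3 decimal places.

E[N] = (-4)(0.25) + (-3)(0.125) + (-2)(0.25) + (1)(0.0625) + (3)(0.125) + (5)(0.1875) = -0.5
E[N²] = (-4)²(0.25) + (-3)²(0.125) + (-2)²(0.25) + (1)²(0.0625) + (3)²(0.125) + (5)²(0.1875) = 12
V(N) = E[N²] − (E[N])² = 12 − (-0.5)² = 11.75
sd(N) = √11.75 ≈ 3.428

3.428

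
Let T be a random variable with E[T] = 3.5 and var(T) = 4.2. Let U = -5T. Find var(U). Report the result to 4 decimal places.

105.0000

var(-5T) = (-5)²·var(T) = 25·4.2 = 105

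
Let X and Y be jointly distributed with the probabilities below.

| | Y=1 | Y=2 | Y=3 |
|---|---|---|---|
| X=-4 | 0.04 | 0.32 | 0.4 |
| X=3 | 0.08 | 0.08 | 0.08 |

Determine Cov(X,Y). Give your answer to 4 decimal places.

-0.6048

E[X] = -2.32,  E[Y] = 2.36
E[XY] = -6.08
Cov(X,Y) = E[XY] − E[X]E[Y] = -6.08 − (-2.32)(2.36) = -0.6048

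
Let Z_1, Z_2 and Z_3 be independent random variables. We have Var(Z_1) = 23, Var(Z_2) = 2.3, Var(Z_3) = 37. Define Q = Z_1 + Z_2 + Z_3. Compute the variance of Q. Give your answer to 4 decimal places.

62.3000

By independence, Var(Q) = (1)²Var(Z_1) + (1)²Var(Z_2) + (1)²Var(Z_3)
= (1)²·23 + (1)²·2.3 + (1)²·37 = 62.3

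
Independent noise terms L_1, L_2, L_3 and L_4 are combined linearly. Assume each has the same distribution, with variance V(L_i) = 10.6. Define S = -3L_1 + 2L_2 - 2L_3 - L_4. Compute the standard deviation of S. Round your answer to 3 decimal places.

13.813

By independence, V(S) = (-3)²V(L_1) + (2)²V(L_2) + (-2)²V(L_3) + (-1)²V(L_4)
= (-3)²·10.6 + (2)²·10.6 + (-2)²·10.6 + (-1)²·10.6 = 190.8
σ(S) = √190.8 ≈ 13.813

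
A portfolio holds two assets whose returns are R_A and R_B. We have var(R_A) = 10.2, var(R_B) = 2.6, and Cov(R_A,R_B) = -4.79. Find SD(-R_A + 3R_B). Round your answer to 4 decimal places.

var(-R_A + 3R_B) = (-1)²·var(R_A) + (3)²·var(R_B) + 2·(-1)·(3)·Cov(R_A,R_B)
= 1·10.2 + 9·2.6 + -6·-4.79 = 62.34
SD(-R_A + 3R_B) = √62.34 ≈ 7.8956

7.8956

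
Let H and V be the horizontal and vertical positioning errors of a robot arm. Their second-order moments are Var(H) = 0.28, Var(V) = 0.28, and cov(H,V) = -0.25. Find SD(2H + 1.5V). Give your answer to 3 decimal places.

Var(2H + 1.5V) = (2)²·Var(H) + (1.5)²·Var(V) + 2·(2)·(1.5)·cov(H,V)
= 4·0.28 + 2.25·0.28 + 6·-0.25 = 0.25
SD(2H + 1.5V) = √0.25 ≈ 0.500

0.500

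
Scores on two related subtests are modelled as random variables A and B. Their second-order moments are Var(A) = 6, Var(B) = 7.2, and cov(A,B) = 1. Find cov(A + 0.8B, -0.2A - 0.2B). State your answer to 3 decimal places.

-2.712

cov(A + 0.8B, -0.2A - 0.2B) = (1)(-0.2)Var(A) + (0.8)(-0.2)Var(B) + [(1)(-0.2) + (0.8)(-0.2)]cov(A,B)
= -0.2·6 + -0.16·7.2 + -0.36·1 = -2.712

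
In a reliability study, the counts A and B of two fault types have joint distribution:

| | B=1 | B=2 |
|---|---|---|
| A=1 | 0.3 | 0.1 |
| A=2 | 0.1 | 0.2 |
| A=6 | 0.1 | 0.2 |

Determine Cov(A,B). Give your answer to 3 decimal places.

E[A] = 2.8,  E[B] = 1.5
E[AB] = 4.5
Cov(A,B) = E[AB] − E[A]E[B] = 4.5 − (2.8)(1.5) = 0.3

0.300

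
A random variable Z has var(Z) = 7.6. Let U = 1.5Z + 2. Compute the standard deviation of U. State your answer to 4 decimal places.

var(1.5Z + 2) = (1.5)²·7.6 = 17.1
σ(U) = √17.1 ≈ 4.1352

4.1352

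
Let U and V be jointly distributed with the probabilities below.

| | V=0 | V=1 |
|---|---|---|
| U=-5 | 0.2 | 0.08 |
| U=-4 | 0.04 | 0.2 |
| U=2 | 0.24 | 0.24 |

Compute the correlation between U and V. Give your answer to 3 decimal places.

E[U] = -1.4,  E[V] = 0.52
E[UV] = -0.72
Cov(U,V) = E[UV] − E[U]E[V] = -0.72 − (-1.4)(0.52) = 0.008
Var(U) = 10.8,  Var(V) = 0.2496
ρ = 0.008 / √(10.8·0.2496) ≈ 0.005

0.005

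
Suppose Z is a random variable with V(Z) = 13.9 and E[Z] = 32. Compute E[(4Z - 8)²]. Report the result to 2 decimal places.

14622.40

E[4Z - 8] = 4·32 − 8 = 120
V(4Z - 8) = (4)²·13.9 = 222.4
E[(4Z - 8)²] = V((4Z - 8)) + (E[(4Z - 8)])² = 222.4 + (120)² = 14622.4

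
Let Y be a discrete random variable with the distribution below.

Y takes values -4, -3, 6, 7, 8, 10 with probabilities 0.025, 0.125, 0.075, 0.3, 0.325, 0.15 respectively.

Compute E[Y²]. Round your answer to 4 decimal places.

E[Y²] = (-4)²(0.025) + (-3)²(0.125) + (6)²(0.075) + (7)²(0.3) + (8)²(0.325) + (10)²(0.15) = 54.725

54.7250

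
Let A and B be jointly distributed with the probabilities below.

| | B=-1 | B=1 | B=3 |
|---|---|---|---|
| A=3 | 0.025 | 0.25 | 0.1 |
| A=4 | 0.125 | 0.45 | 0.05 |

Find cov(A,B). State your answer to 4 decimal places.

E[A] = 3.625,  E[B] = 1
E[AB] = 3.475
cov(A,B) = E[AB] − E[A]E[B] = 3.475 − (3.625)(1) = -0.15

-0.1500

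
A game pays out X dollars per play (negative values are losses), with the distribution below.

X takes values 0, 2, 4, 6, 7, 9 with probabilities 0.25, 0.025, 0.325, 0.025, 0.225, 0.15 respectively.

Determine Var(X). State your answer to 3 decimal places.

9.794

E[X] = (0)(0.25) + (2)(0.025) + (4)(0.325) + (6)(0.025) + (7)(0.225) + (9)(0.15) = 4.425
E[X²] = (0)²(0.25) + (2)²(0.025) + (4)²(0.325) + (6)²(0.025) + (7)²(0.225) + (9)²(0.15) = 29.375
Var(X) = E[X²] − (E[X])² = 29.375 − (4.425)² = 9.794375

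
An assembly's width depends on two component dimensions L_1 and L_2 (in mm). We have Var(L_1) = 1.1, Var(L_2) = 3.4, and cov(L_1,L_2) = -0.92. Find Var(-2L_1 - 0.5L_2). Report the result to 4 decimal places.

3.4100

Var(-2L_1 - 0.5L_2) = (-2)²·Var(L_1) + (-0.5)²·Var(L_2) + 2·(-2)·(-0.5)·cov(L_1,L_2)
= 4·1.1 + 0.25·3.4 + 2·-0.92 = 3.41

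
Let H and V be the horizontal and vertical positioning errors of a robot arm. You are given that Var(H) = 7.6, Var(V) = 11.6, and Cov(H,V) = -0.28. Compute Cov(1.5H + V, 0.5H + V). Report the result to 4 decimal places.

16.7400

Cov(1.5H + V, 0.5H + V) = (1.5)(0.5)Var(H) + (1)(1)Var(V) + [(1.5)(1) + (1)(0.5)]Cov(H,V)
= 0.75·7.6 + 1·11.6 + 2·-0.28 = 16.74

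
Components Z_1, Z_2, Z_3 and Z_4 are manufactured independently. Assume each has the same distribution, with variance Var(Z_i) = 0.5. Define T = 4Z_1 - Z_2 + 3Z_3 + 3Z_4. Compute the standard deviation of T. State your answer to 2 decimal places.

4.18

By independence, Var(T) = (4)²Var(Z_1) + (-1)²Var(Z_2) + (3)²Var(Z_3) + (3)²Var(Z_4)
= (4)²·0.5 + (-1)²·0.5 + (3)²·0.5 + (3)²·0.5 = 17.5
SD(T) = √17.5 ≈ 4.18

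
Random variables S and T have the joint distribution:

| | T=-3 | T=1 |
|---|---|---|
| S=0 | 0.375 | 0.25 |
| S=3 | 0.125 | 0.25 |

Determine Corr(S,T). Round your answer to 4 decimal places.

0.2582

E[S] = 1.125,  E[T] = -1
E[ST] = -0.375
Cov(S,T) = E[ST] − E[S]E[T] = -0.375 − (1.125)(-1) = 0.75
var(S) = 2.109375,  var(T) = 4
ρ = 0.75 / √(2.109375·4) ≈ 0.2582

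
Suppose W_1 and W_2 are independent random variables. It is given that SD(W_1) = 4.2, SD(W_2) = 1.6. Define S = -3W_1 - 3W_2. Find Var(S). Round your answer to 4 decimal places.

Var(W_1) = 17.64, Var(W_2) = 2.56
By independence, Var(S) = (-3)²Var(W_1) + (-3)²Var(W_2)
= (-3)²·17.64 + (-3)²·2.56 = 181.8

181.8000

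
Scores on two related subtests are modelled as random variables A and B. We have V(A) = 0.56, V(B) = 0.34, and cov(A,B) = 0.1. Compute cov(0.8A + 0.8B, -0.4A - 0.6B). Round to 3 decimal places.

-0.422

cov(0.8A + 0.8B, -0.4A - 0.6B) = (0.8)(-0.4)V(A) + (0.8)(-0.6)V(B) + [(0.8)(-0.6) + (0.8)(-0.4)]cov(A,B)
= -0.32·0.56 + -0.48·0.34 + -0.8·0.1 = -0.4224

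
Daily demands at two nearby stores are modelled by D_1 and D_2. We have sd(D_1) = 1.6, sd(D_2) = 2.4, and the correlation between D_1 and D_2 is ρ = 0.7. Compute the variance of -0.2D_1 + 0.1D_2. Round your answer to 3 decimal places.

var(D_1) = (1.6)² = 2.56;  var(D_2) = (2.4)² = 5.76
Cov(D_1,D_2) = ρ·sd(D_1)·sd(D_2) = 0.7·1.6·2.4 = 2.688
var(-0.2D_1 + 0.1D_2) = (-0.2)²·var(D_1) + (0.1)²·var(D_2) + 2·(-0.2)·(0.1)·Cov(D_1,D_2)
= 0.04·2.56 + 0.01·5.76 + -0.04·2.688 = 0.05248

0.052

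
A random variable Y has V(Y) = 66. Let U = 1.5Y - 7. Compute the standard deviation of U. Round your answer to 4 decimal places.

12.1861

V(1.5Y - 7) = (1.5)²·66 = 148.5
SD(U) = √148.5 ≈ 12.1861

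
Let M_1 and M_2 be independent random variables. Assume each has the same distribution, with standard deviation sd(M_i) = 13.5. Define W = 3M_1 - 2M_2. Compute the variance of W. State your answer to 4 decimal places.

2369.2500

var(M_i) = (13.5)² = 182.25
By independence, var(W) = (3)²var(M_1) + (-2)²var(M_2)
= (3)²·182.25 + (-2)²·182.25 = 2369.25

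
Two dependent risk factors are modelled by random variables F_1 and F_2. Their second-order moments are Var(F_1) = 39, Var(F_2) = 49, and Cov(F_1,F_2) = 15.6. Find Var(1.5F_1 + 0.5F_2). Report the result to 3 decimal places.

123.400

Var(1.5F_1 + 0.5F_2) = (1.5)²·Var(F_1) + (0.5)²·Var(F_2) + 2·(1.5)·(0.5)·Cov(F_1,F_2)
= 2.25·39 + 0.25·49 + 1.5·15.6 = 123.4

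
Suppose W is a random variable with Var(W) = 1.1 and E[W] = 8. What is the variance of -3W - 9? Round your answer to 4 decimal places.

Var(-3W - 9) = (-3)²·Var(W) = 9·1.1 = 9.9

9.9000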